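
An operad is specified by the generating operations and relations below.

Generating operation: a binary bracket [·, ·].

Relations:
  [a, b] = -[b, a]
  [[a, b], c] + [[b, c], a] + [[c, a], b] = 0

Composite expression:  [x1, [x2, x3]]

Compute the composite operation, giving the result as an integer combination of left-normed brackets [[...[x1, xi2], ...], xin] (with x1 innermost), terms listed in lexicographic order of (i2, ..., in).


Skip Jacobi rewriting: expand, keep x1-initial words, read off terms.
Composite bracket: [x1, [x2, x3]]
Full expansion: 4 signed words from ab - ba (2^2 = 4).
Collect the words opening with x1:
  x1x2x3 appears with sign +1, giving the term +[[x1, x2], x3]
  x1x3x2 appears with sign -1, giving the term -[[x1, x3], x2]

[[x1, x2], x3] - [[x1, x3], x2]


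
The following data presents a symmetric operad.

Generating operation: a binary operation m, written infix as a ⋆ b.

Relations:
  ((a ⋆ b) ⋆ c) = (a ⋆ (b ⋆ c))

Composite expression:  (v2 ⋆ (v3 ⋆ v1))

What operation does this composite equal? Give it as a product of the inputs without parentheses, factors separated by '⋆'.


v2 ⋆ v3 ⋆ v1


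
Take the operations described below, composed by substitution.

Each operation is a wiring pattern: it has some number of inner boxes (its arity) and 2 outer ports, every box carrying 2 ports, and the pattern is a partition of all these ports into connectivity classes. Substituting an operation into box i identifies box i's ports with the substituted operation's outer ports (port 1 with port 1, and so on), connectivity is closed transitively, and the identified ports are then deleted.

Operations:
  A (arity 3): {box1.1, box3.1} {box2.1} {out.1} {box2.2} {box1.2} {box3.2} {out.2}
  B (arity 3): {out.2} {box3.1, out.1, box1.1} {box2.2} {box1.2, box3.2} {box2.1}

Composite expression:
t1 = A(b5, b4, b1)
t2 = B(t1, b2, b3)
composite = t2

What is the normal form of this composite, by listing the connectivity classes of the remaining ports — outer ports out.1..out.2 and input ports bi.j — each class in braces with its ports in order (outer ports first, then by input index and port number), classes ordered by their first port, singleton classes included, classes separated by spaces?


{out.1, b3.1} {out.2} {b1.1, b5.1} {b1.2} {b2.1} {b2.2} {b3.2} {b4.1} {b4.2} {b5.2}

Reachability decides: close wires over B-identified ports.
the subtree at A composes to {out.1} {out.2} {b1.1, b5.1} {b1.2} {b4.1} {b4.2} {b5.2} on (b5, b4, b1); out.j = own outer ports
the subtree at B composes to {out.1, b3.1} {out.2} {b1.1, b5.1} {b1.2} {b2.1} {b2.2} {b3.2} {b4.1} {b4.2} {b5.2} on (b5, b4, b1, b2, b3); out.j = own outer ports


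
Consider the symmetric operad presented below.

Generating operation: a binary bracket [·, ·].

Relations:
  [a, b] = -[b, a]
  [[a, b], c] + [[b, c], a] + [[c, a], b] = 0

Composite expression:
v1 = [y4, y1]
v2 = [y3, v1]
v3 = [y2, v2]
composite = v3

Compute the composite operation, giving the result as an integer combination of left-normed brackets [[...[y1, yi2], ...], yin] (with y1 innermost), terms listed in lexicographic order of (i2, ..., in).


-[[[y1, y4], y3], y2]

Left-normed coefficients sit on the y1-initial expansion words.
Composite bracket: [y2, [y3, [y4, y1]]]
Expanding via [a, b] = ab - ba: 8 signed words (2^3 = 8).
Collect the words opening with y1:
  sign of y1y4y3y2 is -1, so it contributes -[[[y1, y4], y3], y2]


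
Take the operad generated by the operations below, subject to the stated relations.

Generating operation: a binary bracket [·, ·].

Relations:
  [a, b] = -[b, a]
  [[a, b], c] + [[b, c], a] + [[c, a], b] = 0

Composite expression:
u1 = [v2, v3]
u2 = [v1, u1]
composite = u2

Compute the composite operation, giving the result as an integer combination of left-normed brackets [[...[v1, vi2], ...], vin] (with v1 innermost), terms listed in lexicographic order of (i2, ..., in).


Antisymmetry and Jacobi reduce to v1-anchored left-normed brackets.
Composite bracket: [v1, [v2, v3]]
Expanding via [a, b] = ab - ba: 4 signed words (2^2 = 4).
The v1-initial words carry the normal form:
  sign of v1v2v3 is +1, so it contributes +[[v1, v2], v3]
  sign of v1v3v2 is -1, so it contributes -[[v1, v3], v2]

[[v1, v2], v3] - [[v1, v3], v2]


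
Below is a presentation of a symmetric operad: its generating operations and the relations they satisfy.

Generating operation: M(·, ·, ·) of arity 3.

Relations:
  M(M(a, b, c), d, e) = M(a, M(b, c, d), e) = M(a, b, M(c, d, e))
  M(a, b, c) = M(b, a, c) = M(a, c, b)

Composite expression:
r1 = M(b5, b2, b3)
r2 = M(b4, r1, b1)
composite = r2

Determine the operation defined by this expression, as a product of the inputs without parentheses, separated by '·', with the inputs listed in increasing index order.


b1 · b2 · b3 · b4 · b5


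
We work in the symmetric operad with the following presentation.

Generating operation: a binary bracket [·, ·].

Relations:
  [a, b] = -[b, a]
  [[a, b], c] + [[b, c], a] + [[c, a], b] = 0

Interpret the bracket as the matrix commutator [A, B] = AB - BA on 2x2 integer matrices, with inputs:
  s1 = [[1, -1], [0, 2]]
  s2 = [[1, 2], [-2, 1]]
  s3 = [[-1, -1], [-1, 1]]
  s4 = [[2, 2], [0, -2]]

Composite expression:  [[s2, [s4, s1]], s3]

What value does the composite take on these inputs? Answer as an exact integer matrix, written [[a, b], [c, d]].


[s4, s1] = [[0, -2], [0, 0]]
[s2, [s4, s1]] = [[-4, 0], [0, 4]]
[[s2, [s4, s1]], s3] = [[0, 8], [-8, 0]]

[[0, 8], [-8, 0]]


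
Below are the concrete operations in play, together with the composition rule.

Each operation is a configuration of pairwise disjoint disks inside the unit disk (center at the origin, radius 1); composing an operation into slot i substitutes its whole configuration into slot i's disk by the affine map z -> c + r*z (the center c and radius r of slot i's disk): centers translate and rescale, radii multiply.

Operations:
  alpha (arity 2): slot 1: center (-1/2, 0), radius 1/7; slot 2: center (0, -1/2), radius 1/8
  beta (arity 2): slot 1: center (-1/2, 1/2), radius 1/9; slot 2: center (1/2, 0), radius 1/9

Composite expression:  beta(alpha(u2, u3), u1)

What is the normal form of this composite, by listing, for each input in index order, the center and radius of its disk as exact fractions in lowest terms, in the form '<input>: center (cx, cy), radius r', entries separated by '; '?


u1: center (1/2, 0), radius 1/9; u2: center (-5/9, 1/2), radius 1/63; u3: center (-1/2, 4/9), radius 1/72

Follow each u-input down from beta: c' goes to c + r*c', radius to r*r'.
input u2: applying the 2 nested substitutions gives center (-5/9, 1/2), radius 1/63
input u3: applying the 2 nested substitutions gives center (-1/2, 4/9), radius 1/72
input u1: applying the 1 nested substitution gives center (1/2, 0), radius 1/9


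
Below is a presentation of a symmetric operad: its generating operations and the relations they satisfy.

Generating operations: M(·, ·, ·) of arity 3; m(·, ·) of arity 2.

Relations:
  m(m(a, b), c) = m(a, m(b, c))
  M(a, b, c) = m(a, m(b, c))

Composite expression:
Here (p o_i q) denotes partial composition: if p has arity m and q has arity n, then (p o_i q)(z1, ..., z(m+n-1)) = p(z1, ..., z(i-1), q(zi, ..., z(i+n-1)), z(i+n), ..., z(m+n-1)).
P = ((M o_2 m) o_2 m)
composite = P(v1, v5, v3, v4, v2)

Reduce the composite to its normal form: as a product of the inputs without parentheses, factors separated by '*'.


v1 * v5 * v3 * v4 * v2


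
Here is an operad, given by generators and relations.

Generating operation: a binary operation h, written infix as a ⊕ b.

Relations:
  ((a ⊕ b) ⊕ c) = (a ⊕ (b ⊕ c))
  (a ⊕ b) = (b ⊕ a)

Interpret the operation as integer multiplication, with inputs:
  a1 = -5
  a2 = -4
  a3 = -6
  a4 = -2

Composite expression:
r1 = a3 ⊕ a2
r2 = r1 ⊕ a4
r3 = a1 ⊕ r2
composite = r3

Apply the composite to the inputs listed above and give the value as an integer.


(a3 ⊕ a2) = 24
((a3 ⊕ a2) ⊕ a4) = -48
(a1 ⊕ ((a3 ⊕ a2) ⊕ a4)) = 240

240


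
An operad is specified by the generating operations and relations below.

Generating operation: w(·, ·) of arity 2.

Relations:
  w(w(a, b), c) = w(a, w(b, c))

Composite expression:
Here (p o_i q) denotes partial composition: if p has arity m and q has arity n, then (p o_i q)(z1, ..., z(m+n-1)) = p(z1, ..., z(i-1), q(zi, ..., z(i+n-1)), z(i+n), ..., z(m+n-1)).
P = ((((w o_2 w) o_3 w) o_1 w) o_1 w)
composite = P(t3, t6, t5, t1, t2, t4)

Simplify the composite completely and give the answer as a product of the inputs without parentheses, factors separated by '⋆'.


t3 ⋆ t6 ⋆ t5 ⋆ t1 ⋆ t2 ⋆ t4

Every regrouping of w is equal, so read the t-inputs in written order.
w(t3, t6) spells out as t3 ⋆ t6
w(w(t3, t6), t5) spells out as t3 ⋆ t6 ⋆ t5
w(t2, t4) spells out as t2 ⋆ t4
w(t1, w(t2, t4)) spells out as t1 ⋆ t2 ⋆ t4
w(w(w(t3, t6), t5), w(t1, w(t2, t4))) spells out as t3 ⋆ t6 ⋆ t5 ⋆ t1 ⋆ t2 ⋆ t4


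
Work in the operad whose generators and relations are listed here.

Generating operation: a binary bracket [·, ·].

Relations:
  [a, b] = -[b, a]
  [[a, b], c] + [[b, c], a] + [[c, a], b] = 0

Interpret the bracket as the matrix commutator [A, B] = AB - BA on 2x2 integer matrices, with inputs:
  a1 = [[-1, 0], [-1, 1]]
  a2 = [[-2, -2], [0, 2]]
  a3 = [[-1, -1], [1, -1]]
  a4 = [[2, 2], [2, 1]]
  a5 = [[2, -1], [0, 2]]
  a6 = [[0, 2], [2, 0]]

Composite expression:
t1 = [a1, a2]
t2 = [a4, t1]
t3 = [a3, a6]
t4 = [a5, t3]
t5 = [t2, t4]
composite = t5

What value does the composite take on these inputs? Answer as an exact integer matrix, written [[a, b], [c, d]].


[[-96, 0], [0, 96]]

[a1, a2] = [[-2, 4], [4, 2]]
[a4, [a1, a2]] = [[0, 12], [-12, 0]]
[a3, a6] = [[-4, 0], [0, 4]]
[a5, [a3, a6]] = [[0, -8], [0, 0]]
[[a4, [a1, a2]], [a5, [a3, a6]]] = [[-96, 0], [0, 96]]


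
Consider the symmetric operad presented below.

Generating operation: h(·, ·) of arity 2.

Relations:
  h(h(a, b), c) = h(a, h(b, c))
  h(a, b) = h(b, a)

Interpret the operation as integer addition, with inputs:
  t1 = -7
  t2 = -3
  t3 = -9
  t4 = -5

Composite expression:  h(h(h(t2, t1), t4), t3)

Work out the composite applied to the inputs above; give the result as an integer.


h(t2, t1) = -10
h(h(t2, t1), t4) = -15
h(h(h(t2, t1), t4), t3) = -24

-24


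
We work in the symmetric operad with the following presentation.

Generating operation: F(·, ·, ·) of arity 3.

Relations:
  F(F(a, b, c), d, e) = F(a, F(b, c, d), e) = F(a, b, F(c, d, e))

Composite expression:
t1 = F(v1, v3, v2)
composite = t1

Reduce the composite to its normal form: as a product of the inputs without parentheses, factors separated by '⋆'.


All parenthesizations of F agree; list the v-inputs left to right.
F(v1, v3, v2) linearizes to v1 ⋆ v3 ⋆ v2

v1 ⋆ v3 ⋆ v2


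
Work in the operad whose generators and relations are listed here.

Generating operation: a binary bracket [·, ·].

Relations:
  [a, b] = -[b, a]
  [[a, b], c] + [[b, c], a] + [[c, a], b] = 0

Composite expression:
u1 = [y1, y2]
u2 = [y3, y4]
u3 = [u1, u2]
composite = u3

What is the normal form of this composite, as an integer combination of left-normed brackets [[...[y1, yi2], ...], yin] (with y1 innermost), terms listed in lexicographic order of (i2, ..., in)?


[[[y1, y2], y3], y4] - [[[y1, y2], y4], y3]

Left-normed coefficients sit on the y1-initial expansion words.
Composite bracket: [[y1, y2], [y3, y4]]
Full expansion: 8 signed words from ab - ba (2^3 = 8).
Words beginning with y1 determine it all:
  y1y2y3y4 (sign +1) contributes +[[[y1, y2], y3], y4]
  y1y2y4y3 (sign -1) contributes -[[[y1, y2], y4], y3]


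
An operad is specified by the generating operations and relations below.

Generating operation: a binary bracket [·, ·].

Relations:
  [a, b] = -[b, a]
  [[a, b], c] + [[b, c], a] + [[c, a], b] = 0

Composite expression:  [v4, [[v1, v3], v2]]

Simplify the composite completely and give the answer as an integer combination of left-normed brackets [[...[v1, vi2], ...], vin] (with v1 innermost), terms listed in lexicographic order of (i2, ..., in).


A multilinear Lie element is pinned by v1-initial words (v1 innermost).
Composite bracket: [v4, [[v1, v3], v2]]
Applying ab - ba throughout gives 8 signed words (2^3 = 8).
Collect the words opening with v1:
  sign of v1v3v2v4 is -1, so it contributes -[[[v1, v3], v2], v4]

-[[[v1, v3], v2], v4]


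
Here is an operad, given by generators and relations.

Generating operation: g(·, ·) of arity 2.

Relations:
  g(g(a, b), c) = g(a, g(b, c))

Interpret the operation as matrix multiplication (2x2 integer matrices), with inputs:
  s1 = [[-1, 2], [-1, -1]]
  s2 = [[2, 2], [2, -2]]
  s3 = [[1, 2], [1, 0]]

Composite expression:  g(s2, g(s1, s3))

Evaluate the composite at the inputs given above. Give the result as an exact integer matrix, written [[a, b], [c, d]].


g(s1, s3) = [[1, -2], [-2, -2]]
g(s2, g(s1, s3)) = [[-2, -8], [6, 0]]

[[-2, -8], [6, 0]]


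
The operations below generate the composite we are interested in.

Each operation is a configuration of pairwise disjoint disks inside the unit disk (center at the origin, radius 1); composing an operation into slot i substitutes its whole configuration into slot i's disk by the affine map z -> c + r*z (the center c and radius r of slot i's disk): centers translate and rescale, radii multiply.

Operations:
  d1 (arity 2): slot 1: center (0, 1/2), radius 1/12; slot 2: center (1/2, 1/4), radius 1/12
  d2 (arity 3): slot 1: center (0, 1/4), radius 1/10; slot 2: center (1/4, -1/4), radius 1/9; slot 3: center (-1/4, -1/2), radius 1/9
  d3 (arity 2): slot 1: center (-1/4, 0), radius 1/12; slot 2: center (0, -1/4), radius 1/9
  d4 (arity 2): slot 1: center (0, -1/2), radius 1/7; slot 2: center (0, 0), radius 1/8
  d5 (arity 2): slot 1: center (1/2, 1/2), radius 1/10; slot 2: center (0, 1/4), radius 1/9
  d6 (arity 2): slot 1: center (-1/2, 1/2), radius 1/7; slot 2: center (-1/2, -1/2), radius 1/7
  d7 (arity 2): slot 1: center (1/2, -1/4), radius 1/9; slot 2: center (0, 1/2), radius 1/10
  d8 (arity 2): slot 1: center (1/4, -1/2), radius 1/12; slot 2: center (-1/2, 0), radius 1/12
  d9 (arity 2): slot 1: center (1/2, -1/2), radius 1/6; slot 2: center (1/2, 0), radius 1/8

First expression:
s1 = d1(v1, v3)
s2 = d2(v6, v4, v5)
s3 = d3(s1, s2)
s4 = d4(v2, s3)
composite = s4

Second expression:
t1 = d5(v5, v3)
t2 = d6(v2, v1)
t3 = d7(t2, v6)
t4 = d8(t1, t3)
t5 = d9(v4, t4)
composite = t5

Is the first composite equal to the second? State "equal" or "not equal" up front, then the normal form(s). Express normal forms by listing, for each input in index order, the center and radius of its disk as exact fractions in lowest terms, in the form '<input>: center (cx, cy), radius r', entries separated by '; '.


not equal — first v1: center (-1/32, 1/192), radius 1/1152; v2: center (0, -1/2), radius 1/7; v3: center (-5/192, 1/384), radius 1/1152; v4: center (1/288, -5/144), radius 1/648; v5: center (-1/288, -11/288), radius 1/648; v6: center (0, -1/36), radius 1/720, second v1: center (191/432, -11/3456), radius 1/6048; v2: center (191/432, -7/3456), radius 1/6048; v3: center (17/32, -23/384), radius 1/864; v4: center (1/2, -1/2), radius 1/6; v5: center (103/192, -11/192), radius 1/960; v6: center (7/16, 1/192), radius 1/960

Normal form of the first expression: v1: center (-1/32, 1/192), radius 1/1152; v2: center (0, -1/2), radius 1/7; v3: center (-5/192, 1/384), radius 1/1152; v4: center (1/288, -5/144), radius 1/648; v5: center (-1/288, -11/288), radius 1/648; v6: center (0, -1/36), radius 1/720
Normal form of the second expression: v1: center (191/432, -11/3456), radius 1/6048; v2: center (191/432, -7/3456), radius 1/6048; v3: center (17/32, -23/384), radius 1/864; v4: center (1/2, -1/2), radius 1/6; v5: center (103/192, -11/192), radius 1/960; v6: center (7/16, 1/192), radius 1/960
They disagree, so not equal.


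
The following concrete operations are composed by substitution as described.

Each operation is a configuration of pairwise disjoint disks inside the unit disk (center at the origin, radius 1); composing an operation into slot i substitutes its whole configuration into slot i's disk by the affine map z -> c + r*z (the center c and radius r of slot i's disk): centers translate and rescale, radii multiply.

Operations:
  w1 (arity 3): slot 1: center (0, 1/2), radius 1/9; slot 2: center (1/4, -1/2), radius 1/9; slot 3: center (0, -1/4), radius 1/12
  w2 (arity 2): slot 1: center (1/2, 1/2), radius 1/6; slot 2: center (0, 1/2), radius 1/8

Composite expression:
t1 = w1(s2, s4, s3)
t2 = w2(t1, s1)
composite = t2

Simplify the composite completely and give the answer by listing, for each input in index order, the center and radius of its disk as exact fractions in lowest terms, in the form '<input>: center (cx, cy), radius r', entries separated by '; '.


Affine substitution under w2: radii multiply and s-centers shift.
s2: after 2 affine steps, its disk has center (1/2, 7/12), radius 1/54
s4: after 2 affine steps, its disk has center (13/24, 5/12), radius 1/54
s3: after 2 affine steps, its disk has center (1/2, 11/24), radius 1/72
s1: after 1 affine step, its disk has center (0, 1/2), radius 1/8

s1: center (0, 1/2), radius 1/8; s2: center (1/2, 7/12), radius 1/54; s3: center (1/2, 11/24), radius 1/72; s4: center (13/24, 5/12), radius 1/54


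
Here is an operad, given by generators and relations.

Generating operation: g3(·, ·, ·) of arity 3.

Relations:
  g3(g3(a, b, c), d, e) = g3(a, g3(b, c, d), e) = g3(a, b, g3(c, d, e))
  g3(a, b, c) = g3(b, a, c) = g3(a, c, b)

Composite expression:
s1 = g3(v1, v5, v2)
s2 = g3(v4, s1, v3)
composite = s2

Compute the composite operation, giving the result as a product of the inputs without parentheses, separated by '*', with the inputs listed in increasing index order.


v1 * v2 * v3 * v4 * v5

Reordering under g3 is free, so list the v-inputs canonically.
g3(v1, v5, v2) collapses to v1 * v5 * v2
g3(v4, g3(v1, v5, v2), v3) collapses to v4 * v1 * v5 * v2 * v3
rearranged into index order: v1 * v2 * v3 * v4 * v5


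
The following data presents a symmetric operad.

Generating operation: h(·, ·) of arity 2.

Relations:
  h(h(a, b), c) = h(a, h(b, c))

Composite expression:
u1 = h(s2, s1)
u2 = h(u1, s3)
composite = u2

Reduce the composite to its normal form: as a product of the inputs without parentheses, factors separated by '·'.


Every regrouping of h is equal, so read the s-inputs in written order.
h(s2, s1) spells out as s2 · s1
h(h(s2, s1), s3) spells out as s2 · s1 · s3

s2 · s1 · s3


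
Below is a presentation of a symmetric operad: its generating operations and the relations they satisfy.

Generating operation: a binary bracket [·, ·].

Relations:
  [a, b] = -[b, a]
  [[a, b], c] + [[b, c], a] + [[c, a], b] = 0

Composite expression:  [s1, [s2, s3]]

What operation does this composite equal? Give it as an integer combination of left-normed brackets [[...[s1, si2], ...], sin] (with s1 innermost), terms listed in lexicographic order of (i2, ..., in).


Expand each bracket as ab - ba; the s1-initial words give the coefficients.
Composite bracket: [s1, [s2, s3]]
Each bracket splits as ab - ba, giving 4 signed words (2^2 = 4).
Collect the words opening with s1:
  sign of s1s2s3 is +1, so it contributes +[[s1, s2], s3]
  sign of s1s3s2 is -1, so it contributes -[[s1, s3], s2]

[[s1, s2], s3] - [[s1, s3], s2]


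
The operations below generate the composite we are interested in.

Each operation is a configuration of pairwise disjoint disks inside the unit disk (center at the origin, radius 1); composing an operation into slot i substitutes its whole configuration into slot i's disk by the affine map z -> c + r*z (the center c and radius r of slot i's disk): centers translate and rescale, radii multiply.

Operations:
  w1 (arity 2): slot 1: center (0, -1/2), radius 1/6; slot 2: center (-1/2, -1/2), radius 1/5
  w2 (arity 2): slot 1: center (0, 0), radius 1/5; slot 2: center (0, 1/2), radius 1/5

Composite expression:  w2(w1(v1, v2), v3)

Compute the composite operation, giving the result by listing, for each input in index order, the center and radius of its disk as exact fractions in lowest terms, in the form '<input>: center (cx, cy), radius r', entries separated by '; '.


v1: center (0, -1/10), radius 1/30; v2: center (-1/10, -1/10), radius 1/25; v3: center (0, 1/2), radius 1/5

Only the slot chain above each v matters under w2; compose those maps.
v1 passes through 2 substitutions, ending at center (0, -1/10), radius 1/30
v2 passes through 2 substitutions, ending at center (-1/10, -1/10), radius 1/25
v3 passes through 1 substitution, ending at center (0, 1/2), radius 1/5


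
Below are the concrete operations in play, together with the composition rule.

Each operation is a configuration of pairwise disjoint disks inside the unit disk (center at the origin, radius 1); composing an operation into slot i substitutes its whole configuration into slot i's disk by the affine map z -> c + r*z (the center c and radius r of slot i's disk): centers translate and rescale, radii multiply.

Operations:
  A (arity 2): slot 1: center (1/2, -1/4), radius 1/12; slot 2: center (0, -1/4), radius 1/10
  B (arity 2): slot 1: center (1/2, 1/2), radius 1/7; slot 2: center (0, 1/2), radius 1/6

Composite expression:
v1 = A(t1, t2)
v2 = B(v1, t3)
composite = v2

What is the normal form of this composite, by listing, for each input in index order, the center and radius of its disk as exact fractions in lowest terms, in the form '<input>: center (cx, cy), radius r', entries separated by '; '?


t1: center (4/7, 13/28), radius 1/84; t2: center (1/2, 13/28), radius 1/70; t3: center (0, 1/2), radius 1/6

Affine substitution under B: radii multiply and t-centers shift.
input t1: applying the 2 nested substitutions gives center (4/7, 13/28), radius 1/84
input t2: applying the 2 nested substitutions gives center (1/2, 13/28), radius 1/70
input t3: applying the 1 nested substitution gives center (0, 1/2), radius 1/6


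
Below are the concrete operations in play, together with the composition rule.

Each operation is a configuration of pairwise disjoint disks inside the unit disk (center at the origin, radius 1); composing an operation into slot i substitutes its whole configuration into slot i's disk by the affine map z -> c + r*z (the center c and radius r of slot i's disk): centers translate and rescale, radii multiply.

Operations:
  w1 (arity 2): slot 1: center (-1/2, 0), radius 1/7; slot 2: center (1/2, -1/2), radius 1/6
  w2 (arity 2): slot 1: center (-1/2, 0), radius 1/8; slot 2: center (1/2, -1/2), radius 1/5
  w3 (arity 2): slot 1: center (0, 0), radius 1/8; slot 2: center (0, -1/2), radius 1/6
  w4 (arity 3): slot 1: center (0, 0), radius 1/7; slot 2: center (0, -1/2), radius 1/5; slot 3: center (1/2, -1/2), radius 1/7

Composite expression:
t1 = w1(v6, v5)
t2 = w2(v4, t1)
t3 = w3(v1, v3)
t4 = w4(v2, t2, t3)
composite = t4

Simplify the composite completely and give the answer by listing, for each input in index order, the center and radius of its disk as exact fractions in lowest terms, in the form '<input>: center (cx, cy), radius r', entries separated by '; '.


v1: center (1/2, -1/2), radius 1/56; v2: center (0, 0), radius 1/7; v3: center (1/2, -4/7), radius 1/42; v4: center (-1/10, -1/2), radius 1/40; v5: center (3/25, -31/50), radius 1/150; v6: center (2/25, -3/5), radius 1/175

Each v-disk chains the slot maps above it in w4; radii multiply.
v2 passes through 1 substitution, ending at center (0, 0), radius 1/7
v4 passes through 2 substitutions, ending at center (-1/10, -1/2), radius 1/40
v6 passes through 3 substitutions, ending at center (2/25, -3/5), radius 1/175
v5 passes through 3 substitutions, ending at center (3/25, -31/50), radius 1/150
v1 passes through 2 substitutions, ending at center (1/2, -1/2), radius 1/56
v3 passes through 2 substitutions, ending at center (1/2, -4/7), radius 1/42


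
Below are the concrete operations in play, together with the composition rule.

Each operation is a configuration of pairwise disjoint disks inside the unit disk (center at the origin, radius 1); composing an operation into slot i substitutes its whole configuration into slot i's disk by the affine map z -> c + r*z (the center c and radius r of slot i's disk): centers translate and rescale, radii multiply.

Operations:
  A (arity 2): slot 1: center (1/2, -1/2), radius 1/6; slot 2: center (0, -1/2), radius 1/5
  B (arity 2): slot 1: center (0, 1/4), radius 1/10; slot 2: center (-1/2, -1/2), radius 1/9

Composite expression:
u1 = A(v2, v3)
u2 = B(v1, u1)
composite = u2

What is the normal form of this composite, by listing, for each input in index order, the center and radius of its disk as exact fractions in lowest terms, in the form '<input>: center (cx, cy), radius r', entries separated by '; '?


v1: center (0, 1/4), radius 1/10; v2: center (-4/9, -5/9), radius 1/54; v3: center (-1/2, -5/9), radius 1/45

Follow each v-input down from B: c' goes to c + r*c', radius to r*r'.
input v1: composing its 1 substitution step yields center (0, 1/4), radius 1/10
input v2: composing its 2 substitution steps yields center (-4/9, -5/9), radius 1/54
input v3: composing its 2 substitution steps yields center (-1/2, -5/9), radius 1/45


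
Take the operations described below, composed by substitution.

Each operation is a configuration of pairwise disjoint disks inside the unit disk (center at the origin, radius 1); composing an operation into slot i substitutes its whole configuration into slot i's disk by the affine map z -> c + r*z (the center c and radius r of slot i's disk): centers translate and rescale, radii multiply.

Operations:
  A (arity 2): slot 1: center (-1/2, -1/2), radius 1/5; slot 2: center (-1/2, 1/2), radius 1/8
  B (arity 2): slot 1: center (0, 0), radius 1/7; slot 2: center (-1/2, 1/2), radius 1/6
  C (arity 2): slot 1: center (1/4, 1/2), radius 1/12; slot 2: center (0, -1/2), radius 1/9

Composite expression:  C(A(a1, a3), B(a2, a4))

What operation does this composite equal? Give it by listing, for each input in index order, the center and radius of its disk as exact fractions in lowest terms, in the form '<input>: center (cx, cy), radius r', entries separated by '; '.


Affine substitution under C: radii multiply and a-centers shift.
input a1: applying the 2 nested substitutions gives center (5/24, 11/24), radius 1/60
input a3: applying the 2 nested substitutions gives center (5/24, 13/24), radius 1/96
input a2: applying the 2 nested substitutions gives center (0, -1/2), radius 1/63
input a4: applying the 2 nested substitutions gives center (-1/18, -4/9), radius 1/54

a1: center (5/24, 11/24), radius 1/60; a2: center (0, -1/2), radius 1/63; a3: center (5/24, 13/24), radius 1/96; a4: center (-1/18, -4/9), radius 1/54


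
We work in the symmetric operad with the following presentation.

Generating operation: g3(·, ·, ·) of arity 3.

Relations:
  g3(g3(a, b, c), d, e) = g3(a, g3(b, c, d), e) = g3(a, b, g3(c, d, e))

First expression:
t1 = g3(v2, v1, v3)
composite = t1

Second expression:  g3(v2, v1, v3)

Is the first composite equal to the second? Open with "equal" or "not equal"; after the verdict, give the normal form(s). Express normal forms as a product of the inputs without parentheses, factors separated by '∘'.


equal — both sides give v2 ∘ v1 ∘ v3

The first composite normalizes to v2 ∘ v1 ∘ v3
The second composite normalizes to v2 ∘ v1 ∘ v3
The normal forms match — equal.


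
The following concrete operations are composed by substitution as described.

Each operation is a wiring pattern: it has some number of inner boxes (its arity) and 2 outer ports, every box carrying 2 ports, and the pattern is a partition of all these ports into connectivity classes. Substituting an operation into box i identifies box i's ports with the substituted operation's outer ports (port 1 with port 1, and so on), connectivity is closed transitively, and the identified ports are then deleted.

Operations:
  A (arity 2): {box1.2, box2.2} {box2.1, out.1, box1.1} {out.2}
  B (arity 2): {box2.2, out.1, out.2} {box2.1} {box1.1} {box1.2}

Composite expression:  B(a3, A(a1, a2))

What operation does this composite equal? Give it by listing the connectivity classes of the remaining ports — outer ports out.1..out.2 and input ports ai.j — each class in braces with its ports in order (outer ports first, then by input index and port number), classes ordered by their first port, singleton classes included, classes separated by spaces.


{out.1, out.2} {a1.1, a2.1} {a1.2, a2.2} {a3.1} {a3.2}

Reachability decides: close wires over B-identified ports.
the subtree at A composes to {out.1, a1.1, a2.1} {out.2} {a1.2, a2.2} on (a1, a2); out.j = own outer ports
the subtree at B composes to {out.1, out.2} {a1.1, a2.1} {a1.2, a2.2} {a3.1} {a3.2} on (a3, a1, a2); out.j = own outer ports


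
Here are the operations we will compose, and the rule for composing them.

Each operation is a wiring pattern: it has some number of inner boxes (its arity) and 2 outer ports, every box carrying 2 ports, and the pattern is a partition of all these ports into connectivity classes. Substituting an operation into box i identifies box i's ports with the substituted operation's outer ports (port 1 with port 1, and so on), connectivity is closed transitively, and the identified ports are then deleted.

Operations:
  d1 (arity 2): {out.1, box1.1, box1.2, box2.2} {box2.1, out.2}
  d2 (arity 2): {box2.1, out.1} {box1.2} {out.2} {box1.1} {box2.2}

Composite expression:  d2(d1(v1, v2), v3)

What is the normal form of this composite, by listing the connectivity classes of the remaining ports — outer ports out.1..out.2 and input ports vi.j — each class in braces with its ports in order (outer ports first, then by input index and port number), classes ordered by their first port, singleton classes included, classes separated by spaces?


{out.1, v3.1} {out.2} {v1.1, v1.2, v2.2} {v2.1} {v3.2}


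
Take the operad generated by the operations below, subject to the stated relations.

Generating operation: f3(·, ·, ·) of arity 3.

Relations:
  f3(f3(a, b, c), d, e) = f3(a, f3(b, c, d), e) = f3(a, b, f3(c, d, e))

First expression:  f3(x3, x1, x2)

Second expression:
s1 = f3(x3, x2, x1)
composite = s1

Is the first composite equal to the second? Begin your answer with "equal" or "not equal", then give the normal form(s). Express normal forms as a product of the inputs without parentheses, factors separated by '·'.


Normal form of the first expression: x3 · x1 · x2
Normal form of the second expression: x3 · x2 · x1
The forms do not match — not equal.

not equal: they reduce to x3 · x1 · x2 and x3 · x2 · x1


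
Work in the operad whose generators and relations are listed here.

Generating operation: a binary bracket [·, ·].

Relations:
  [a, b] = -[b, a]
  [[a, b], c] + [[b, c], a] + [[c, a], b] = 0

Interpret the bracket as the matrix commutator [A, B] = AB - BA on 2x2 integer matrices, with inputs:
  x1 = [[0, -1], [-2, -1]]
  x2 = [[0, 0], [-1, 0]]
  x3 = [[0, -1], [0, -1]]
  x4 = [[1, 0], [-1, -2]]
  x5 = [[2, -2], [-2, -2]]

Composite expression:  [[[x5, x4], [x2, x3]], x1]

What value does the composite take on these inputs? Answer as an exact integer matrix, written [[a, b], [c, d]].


[[-16, 0], [-16, 16]]

[x5, x4] = [[2, 6], [-2, -2]]
[x2, x3] = [[-1, 0], [-1, 1]]
[[x5, x4], [x2, x3]] = [[-6, 12], [8, 6]]
[[[x5, x4], [x2, x3]], x1] = [[-16, 0], [-16, 16]]


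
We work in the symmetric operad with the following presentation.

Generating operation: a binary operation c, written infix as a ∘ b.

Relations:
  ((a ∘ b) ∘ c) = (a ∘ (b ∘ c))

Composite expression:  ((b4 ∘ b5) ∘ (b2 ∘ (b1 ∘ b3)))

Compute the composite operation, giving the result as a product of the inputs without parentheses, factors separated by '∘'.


b4 ∘ b5 ∘ b2 ∘ b1 ∘ b3

Every regrouping of c is equal, so read the b-inputs in written order.
(b4 ∘ b5) unparenthesizes to b4 ∘ b5
(b1 ∘ b3) unparenthesizes to b1 ∘ b3
(b2 ∘ (b1 ∘ b3)) unparenthesizes to b2 ∘ b1 ∘ b3
((b4 ∘ b5) ∘ (b2 ∘ (b1 ∘ b3))) unparenthesizes to b4 ∘ b5 ∘ b2 ∘ b1 ∘ b3


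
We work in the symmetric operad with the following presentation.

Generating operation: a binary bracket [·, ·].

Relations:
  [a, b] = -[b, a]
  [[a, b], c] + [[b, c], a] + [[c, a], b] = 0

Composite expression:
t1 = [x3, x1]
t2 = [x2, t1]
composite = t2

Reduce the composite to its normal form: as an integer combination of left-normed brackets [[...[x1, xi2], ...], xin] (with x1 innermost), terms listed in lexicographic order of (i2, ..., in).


Skip Jacobi rewriting: expand, keep x1-initial words, read off terms.
Composite bracket: [x2, [x3, x1]]
The bracket unfolds into 4 signed words via [a, b] = ab - ba (2^2 = 4).
Collect the words opening with x1:
  x1x3x2 (sign +1) contributes +[[x1, x3], x2]

[[x1, x3], x2]


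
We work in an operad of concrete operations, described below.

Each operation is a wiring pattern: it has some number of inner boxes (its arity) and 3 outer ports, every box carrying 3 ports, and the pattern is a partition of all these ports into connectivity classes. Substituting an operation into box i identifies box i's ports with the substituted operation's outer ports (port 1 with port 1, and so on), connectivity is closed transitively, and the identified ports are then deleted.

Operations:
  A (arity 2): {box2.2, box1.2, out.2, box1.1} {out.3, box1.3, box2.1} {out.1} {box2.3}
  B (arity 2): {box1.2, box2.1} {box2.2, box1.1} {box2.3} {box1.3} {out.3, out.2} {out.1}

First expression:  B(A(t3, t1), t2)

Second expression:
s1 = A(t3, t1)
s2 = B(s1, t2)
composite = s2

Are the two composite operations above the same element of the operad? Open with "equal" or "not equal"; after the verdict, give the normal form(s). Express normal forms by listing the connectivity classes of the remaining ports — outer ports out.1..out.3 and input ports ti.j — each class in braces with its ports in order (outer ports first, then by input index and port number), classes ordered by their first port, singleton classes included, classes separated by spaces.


equal — both sides give {out.1} {out.2, out.3} {t1.1, t3.3} {t1.2, t2.1, t3.1, t3.2} {t1.3} {t2.2} {t2.3}

In normal form, the first expression is {out.1} {out.2, out.3} {t1.1, t3.3} {t1.2, t2.1, t3.1, t3.2} {t1.3} {t2.2} {t2.3}
In normal form, the second expression is {out.1} {out.2, out.3} {t1.1, t3.3} {t1.2, t2.1, t3.1, t3.2} {t1.3} {t2.2} {t2.3}
Identical normal forms: equal.


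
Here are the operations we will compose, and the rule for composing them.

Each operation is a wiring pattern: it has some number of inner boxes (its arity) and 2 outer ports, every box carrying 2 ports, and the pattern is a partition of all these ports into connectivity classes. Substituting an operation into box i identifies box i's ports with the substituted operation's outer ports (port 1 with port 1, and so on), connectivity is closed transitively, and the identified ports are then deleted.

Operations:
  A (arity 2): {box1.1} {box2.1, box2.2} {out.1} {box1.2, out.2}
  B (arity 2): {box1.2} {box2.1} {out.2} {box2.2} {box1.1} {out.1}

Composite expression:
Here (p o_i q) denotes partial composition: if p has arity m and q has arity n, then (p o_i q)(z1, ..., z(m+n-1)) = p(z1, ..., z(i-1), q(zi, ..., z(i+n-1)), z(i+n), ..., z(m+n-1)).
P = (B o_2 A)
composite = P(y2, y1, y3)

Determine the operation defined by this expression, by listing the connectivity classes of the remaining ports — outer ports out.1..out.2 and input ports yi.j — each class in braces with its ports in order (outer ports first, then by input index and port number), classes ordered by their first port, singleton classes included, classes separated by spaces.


{out.1} {out.2} {y1.1} {y1.2} {y2.1} {y2.2} {y3.1, y3.2}

Treat the ports identified at B as solder joints: merge, then drop.
after A, the pattern on (y1, y3) reads {out.1} {out.2, y1.2} {y1.1} {y3.1, y3.2} (out.j = its outer ports)
after B, the pattern on (y2, y1, y3) reads {out.1} {out.2} {y1.1} {y1.2} {y2.1} {y2.2} {y3.1, y3.2} (out.j = its outer ports)


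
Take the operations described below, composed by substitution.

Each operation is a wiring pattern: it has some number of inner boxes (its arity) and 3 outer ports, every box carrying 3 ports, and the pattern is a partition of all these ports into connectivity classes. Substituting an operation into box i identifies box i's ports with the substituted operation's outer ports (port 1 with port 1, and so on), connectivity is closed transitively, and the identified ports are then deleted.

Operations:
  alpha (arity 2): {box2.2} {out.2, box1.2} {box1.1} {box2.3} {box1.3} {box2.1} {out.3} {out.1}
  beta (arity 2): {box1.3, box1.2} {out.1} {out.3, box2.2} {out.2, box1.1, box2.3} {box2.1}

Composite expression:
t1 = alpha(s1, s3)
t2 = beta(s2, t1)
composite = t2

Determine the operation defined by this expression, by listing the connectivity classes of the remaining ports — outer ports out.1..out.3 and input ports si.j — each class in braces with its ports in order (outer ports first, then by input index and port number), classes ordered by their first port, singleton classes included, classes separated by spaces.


{out.1} {out.2, s2.1} {out.3, s1.2} {s1.1} {s1.3} {s2.2, s2.3} {s3.1} {s3.2} {s3.3}


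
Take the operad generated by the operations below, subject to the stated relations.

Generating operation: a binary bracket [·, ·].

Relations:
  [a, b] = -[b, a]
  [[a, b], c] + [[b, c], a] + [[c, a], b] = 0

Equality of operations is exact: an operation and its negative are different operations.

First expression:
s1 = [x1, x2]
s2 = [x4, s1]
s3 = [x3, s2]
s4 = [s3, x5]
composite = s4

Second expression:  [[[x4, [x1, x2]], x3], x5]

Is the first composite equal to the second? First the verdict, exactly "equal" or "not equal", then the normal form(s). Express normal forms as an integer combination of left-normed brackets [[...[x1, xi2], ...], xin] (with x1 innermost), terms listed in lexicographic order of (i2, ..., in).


The first expression reduces to [[[[x1, x2], x4], x3], x5]
The second expression reduces to -[[[[x1, x2], x4], x3], x5]
They disagree, so not equal.

not equal: they reduce to [[[[x1, x2], x4], x3], x5] and -[[[[x1, x2], x4], x3], x5]


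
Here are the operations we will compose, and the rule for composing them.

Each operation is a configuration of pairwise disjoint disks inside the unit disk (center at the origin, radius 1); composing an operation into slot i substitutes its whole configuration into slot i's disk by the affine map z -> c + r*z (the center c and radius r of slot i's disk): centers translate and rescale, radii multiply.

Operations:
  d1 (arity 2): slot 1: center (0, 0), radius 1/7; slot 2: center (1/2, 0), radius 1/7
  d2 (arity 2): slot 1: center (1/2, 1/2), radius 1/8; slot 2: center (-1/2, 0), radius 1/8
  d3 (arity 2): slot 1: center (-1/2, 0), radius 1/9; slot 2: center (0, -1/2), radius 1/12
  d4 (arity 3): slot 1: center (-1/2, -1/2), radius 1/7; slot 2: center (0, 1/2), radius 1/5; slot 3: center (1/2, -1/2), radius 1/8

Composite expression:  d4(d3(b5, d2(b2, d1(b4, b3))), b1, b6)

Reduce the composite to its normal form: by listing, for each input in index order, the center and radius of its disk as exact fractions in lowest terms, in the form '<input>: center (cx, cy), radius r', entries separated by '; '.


Each b-disk chains the slot maps above it in d4; radii multiply.
input b5: applying the 2 nested substitutions gives center (-4/7, -1/2), radius 1/63
input b2: applying the 3 nested substitutions gives center (-83/168, -95/168), radius 1/672
input b4: applying the 4 nested substitutions gives center (-85/168, -4/7), radius 1/4704
input b3: applying the 4 nested substitutions gives center (-97/192, -4/7), radius 1/4704
input b1: applying the 1 nested substitution gives center (0, 1/2), radius 1/5
input b6: applying the 1 nested substitution gives center (1/2, -1/2), radius 1/8

b1: center (0, 1/2), radius 1/5; b2: center (-83/168, -95/168), radius 1/672; b3: center (-97/192, -4/7), radius 1/4704; b4: center (-85/168, -4/7), radius 1/4704; b5: center (-4/7, -1/2), radius 1/63; b6: center (1/2, -1/2), radius 1/8
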